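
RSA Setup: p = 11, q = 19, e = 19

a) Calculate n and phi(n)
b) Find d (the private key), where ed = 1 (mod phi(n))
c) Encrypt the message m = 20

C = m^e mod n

Step 1: n = 11 * 19 = 209.
Step 2: phi(n) = (11-1)(19-1) = 10 * 18 = 180.
Step 3: Find d = 19^(-1) mod 180 = 19.
  Verify: 19 * 19 = 361 = 1 (mod 180).
Step 4: C = 20^19 mod 209 = 115.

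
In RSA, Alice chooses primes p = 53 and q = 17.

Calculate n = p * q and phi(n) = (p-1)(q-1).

Step 1: n = p * q = 53 * 17 = 901.
Step 2: phi(n) = (p-1)(q-1) = 52 * 16 = 832.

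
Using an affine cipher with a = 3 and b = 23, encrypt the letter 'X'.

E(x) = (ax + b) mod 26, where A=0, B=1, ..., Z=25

Step 1: Convert 'X' to number: x = 23.
Step 2: E(23) = (3 * 23 + 23) mod 26 = 92 mod 26 = 14.
Step 3: Convert 14 back to letter: O.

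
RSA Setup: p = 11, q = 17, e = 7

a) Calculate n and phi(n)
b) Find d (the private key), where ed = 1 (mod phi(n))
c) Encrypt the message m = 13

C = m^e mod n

Step 1: n = 11 * 17 = 187.
Step 2: phi(n) = (11-1)(17-1) = 10 * 16 = 160.
Step 3: Find d = 7^(-1) mod 160 = 23.
  Verify: 7 * 23 = 161 = 1 (mod 160).
Step 4: C = 13^7 mod 187 = 106.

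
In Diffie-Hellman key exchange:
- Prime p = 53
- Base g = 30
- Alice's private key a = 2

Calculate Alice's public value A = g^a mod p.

Step 1: A = g^a mod p = 30^2 mod 53.
  30^1 mod 53 = 30
  30^2 mod 53 = (30 * 30) mod 53 = 52
Result: A = 52.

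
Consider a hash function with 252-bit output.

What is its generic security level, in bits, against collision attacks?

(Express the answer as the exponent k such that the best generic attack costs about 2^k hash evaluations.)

Step 1: The hash has a 252-bit output.
Step 2: Collision resistance means it should be infeasible to find any x != y with h(x) = h(y).
By the birthday bound, a generic collision search succeeds after about sqrt(2^252) = 2^(252/2) = 2^126 evaluations.
Step 3: Security level = 126 bits.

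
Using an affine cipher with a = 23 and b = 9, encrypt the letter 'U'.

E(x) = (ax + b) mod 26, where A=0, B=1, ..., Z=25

Step 1: Convert 'U' to number: x = 20.
Step 2: E(20) = (23 * 20 + 9) mod 26 = 469 mod 26 = 1.
Step 3: Convert 1 back to letter: B.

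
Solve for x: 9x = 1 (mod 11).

Step 1: We need x such that 9 * x = 1 (mod 11).
Step 2: Using the extended Euclidean algorithm or trial:
  9 * 5 = 45 = 4 * 11 + 1.
Step 3: Since 45 mod 11 = 1, the inverse is x = 5.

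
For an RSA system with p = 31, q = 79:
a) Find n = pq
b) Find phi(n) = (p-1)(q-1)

Step 1: n = p * q = 31 * 79 = 2449.
Step 2: phi(n) = (p-1)(q-1) = 30 * 78 = 2340.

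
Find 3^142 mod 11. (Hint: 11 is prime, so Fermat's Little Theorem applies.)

Step 1: Since 11 is prime, by Fermat's Little Theorem: 3^10 = 1 (mod 11).
Step 2: Reduce exponent: 142 mod 10 = 2.
Step 3: So 3^142 = 3^2 (mod 11).
Step 4: 3^2 mod 11 = 9.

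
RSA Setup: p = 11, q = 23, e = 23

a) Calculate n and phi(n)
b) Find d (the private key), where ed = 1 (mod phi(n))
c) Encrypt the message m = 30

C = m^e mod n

Step 1: n = 11 * 23 = 253.
Step 2: phi(n) = (11-1)(23-1) = 10 * 22 = 220.
Step 3: Find d = 23^(-1) mod 220 = 67.
  Verify: 23 * 67 = 1541 = 1 (mod 220).
Step 4: C = 30^23 mod 253 = 237.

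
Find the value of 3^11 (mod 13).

Step 1: Compute 3^11 mod 13 step by step, reducing modulo 13 at each step.
  3^1 mod 13 = 3
  3^2 mod 13 = (3 * 3) mod 13 = 9
  3^3 mod 13 = (9 * 3) mod 13 = 1
  3^4 mod 13 = (1 * 3) mod 13 = 3
  3^5 mod 13 = (3 * 3) mod 13 = 9
  3^6 mod 13 = (9 * 3) mod 13 = 1
  3^7 mod 13 = (1 * 3) mod 13 = 3
  3^8 mod 13 = (3 * 3) mod 13 = 9
  3^9 mod 13 = (9 * 3) mod 13 = 1
  3^10 mod 13 = (1 * 3) mod 13 = 3
  3^11 mod 13 = (3 * 3) mod 13 = 9
Step 2: Result = 9.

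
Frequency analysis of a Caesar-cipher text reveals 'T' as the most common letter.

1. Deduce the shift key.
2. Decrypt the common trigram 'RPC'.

Step 1: In English, 'E' is the most frequent letter (12.7%).
Step 2: The most frequent ciphertext letter is 'T' (position 19).
Step 3: Shift = (19 - 4) mod 26 = 15.
Step 4: Decrypt 'RPC' by shifting back 15:
  R -> C
  P -> A
  C -> N
Step 5: 'RPC' decrypts to 'CAN'.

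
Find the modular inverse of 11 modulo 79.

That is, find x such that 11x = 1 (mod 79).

Step 1: We need x such that 11 * x = 1 (mod 79).
Step 2: Using the extended Euclidean algorithm or trial:
  11 * 36 = 396 = 5 * 79 + 1.
Step 3: Since 396 mod 79 = 1, the inverse is x = 36.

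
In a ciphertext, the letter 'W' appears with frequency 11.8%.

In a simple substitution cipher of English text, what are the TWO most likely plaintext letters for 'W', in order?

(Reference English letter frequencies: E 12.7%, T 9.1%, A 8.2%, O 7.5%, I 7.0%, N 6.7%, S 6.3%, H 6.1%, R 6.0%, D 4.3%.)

Step 1: Observed frequency of 'W' is 11.8%.
Step 2: Compute distances to each reference frequency and sort:
  E (12.7%): difference = 0.9% <-- BEST
  T (9.1%): difference = 2.7% <-- RUNNER-UP
  A (8.2%): difference = 3.6%
  O (7.5%): difference = 4.3%
  I (7.0%): difference = 4.8%
Step 3: Most likely is 'E' (12.7%, diff 0.9%); second most likely is 'T' (9.1%, diff 2.7%).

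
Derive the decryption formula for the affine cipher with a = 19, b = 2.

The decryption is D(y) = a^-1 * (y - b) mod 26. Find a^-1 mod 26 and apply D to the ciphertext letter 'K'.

Step 1: Find a^-1, the modular inverse of 19 mod 26.
Step 2: We need 19 * a^-1 = 1 (mod 26).
Step 3: 19 * 11 = 209 = 8 * 26 + 1, so a^-1 = 11.
Step 4: D(y) = 11(y - 2) mod 26.
Step 5: Apply to 'K' (y = 10): D(10) = 11 * (10 - 2) mod 26 = 11 * 8 mod 26 = 10 -> 'K'.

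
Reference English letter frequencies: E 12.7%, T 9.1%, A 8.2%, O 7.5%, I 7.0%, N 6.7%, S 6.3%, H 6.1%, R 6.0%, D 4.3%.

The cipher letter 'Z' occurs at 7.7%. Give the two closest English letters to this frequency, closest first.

Step 1: Observed frequency of 'Z' is 7.7%.
Step 2: Compute distances to each reference frequency and sort:
  O (7.5%): difference = 0.2% <-- BEST
  A (8.2%): difference = 0.5% <-- RUNNER-UP
  I (7.0%): difference = 0.7%
  N (6.7%): difference = 1.0%
  T (9.1%): difference = 1.4%
Step 3: Most likely is 'O' (7.5%, diff 0.2%); second most likely is 'A' (8.2%, diff 0.5%).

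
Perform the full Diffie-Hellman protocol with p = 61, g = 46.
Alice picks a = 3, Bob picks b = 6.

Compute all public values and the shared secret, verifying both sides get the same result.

Step 1: A = g^a mod p = 46^3 mod 61 = 41.
Step 2: B = g^b mod p = 46^6 mod 61 = 34.
Step 3: Alice computes s = B^a mod p = 34^3 mod 61 = 20.
Step 4: Bob computes s = A^b mod p = 41^6 mod 61 = 20.
Both sides agree: shared secret = 20.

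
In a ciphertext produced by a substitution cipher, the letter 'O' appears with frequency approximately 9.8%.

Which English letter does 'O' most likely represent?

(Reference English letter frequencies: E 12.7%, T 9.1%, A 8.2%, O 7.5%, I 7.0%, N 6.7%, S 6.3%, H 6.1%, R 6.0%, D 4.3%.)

Step 1: The observed frequency is 9.8%.
Step 2: Compare with English frequencies:
  E: 12.7% (difference: 2.9%)
  T: 9.1% (difference: 0.7%) <-- closest
  A: 8.2% (difference: 1.6%)
  O: 7.5% (difference: 2.3%)
  I: 7.0% (difference: 2.8%)
  N: 6.7% (difference: 3.1%)
  S: 6.3% (difference: 3.5%)
  H: 6.1% (difference: 3.7%)
  R: 6.0% (difference: 3.8%)
  D: 4.3% (difference: 5.5%)
Step 3: 'O' most likely represents 'T' (frequency 9.1%).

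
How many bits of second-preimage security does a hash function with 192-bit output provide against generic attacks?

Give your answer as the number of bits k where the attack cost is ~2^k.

Step 1: The hash has a 192-bit output.
Step 2: Second-preimage resistance means: given a specific input x, it should be infeasible to find a different y with h(y) = h(x).
With a 192-bit output, a generic search for a second preimage costs about 2^192 evaluations (each trial matches the fixed target with probability 2^-192).
Step 3: Security level = 192 bits.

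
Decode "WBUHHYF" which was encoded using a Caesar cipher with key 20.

Step 1: Reverse the shift by subtracting 20 from each letter position.
  W (position 22) -> position (22-20) mod 26 = 2 -> C
  B (position 1) -> position (1-20) mod 26 = 7 -> H
  U (position 20) -> position (20-20) mod 26 = 0 -> A
  H (position 7) -> position (7-20) mod 26 = 13 -> N
  H (position 7) -> position (7-20) mod 26 = 13 -> N
  Y (position 24) -> position (24-20) mod 26 = 4 -> E
  F (position 5) -> position (5-20) mod 26 = 11 -> L
Decrypted message: CHANNEL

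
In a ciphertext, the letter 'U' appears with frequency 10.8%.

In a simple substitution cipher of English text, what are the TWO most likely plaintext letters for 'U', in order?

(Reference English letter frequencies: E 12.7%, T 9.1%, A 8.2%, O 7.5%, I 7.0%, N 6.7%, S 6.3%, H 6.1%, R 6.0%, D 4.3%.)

Step 1: Observed frequency of 'U' is 10.8%.
Step 2: Compute distances to each reference frequency and sort:
  T (9.1%): difference = 1.7% <-- BEST
  E (12.7%): difference = 1.9% <-- RUNNER-UP
  A (8.2%): difference = 2.6%
  O (7.5%): difference = 3.3%
  I (7.0%): difference = 3.8%
Step 3: Most likely is 'T' (9.1%, diff 1.7%); second most likely is 'E' (12.7%, diff 1.9%).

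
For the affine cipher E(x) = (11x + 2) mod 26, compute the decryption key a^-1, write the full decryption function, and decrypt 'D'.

Step 1: Find a^-1, the modular inverse of 11 mod 26.
Step 2: We need 11 * a^-1 = 1 (mod 26).
Step 3: 11 * 19 = 209 = 8 * 26 + 1, so a^-1 = 19.
Step 4: D(y) = 19(y - 2) mod 26.
Step 5: Apply to 'D' (y = 3): D(3) = 19 * (3 - 2) mod 26 = 19 * 1 mod 26 = 19 -> 'T'.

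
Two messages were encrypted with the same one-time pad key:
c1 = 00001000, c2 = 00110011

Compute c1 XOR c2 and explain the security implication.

Step 1: c1 XOR c2 = (m1 XOR k) XOR (m2 XOR k).
Step 2: By XOR associativity/commutativity: = m1 XOR m2 XOR k XOR k = m1 XOR m2.
Step 3: 00001000 XOR 00110011 = 00111011 = 59.
Step 4: The key cancels out! An attacker learns m1 XOR m2 = 59, revealing the relationship between plaintexts.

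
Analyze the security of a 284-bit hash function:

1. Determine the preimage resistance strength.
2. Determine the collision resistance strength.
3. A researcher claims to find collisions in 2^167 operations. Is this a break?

Step 1: Preimage resistance requires brute-force of 2^284 operations.
Step 2: Collision resistance (birthday bound) = 2^(284/2) = 2^142.
Step 3: The claimed attack costs 2^167 operations.
Step 4: Since 2^167 >= 2^142, the claimed attack is no faster than the generic birthday attack, so this does not break collision resistance.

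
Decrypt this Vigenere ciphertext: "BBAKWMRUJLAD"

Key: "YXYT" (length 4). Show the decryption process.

Step 1: Key 'YXYT' has length 4. Extended key: YXYTYXYTYXYT
Step 2: Decrypt each position:
  B(1) - Y(24) = 3 = D
  B(1) - X(23) = 4 = E
  A(0) - Y(24) = 2 = C
  K(10) - T(19) = 17 = R
  W(22) - Y(24) = 24 = Y
  M(12) - X(23) = 15 = P
  R(17) - Y(24) = 19 = T
  U(20) - T(19) = 1 = B
  J(9) - Y(24) = 11 = L
  L(11) - X(23) = 14 = O
  A(0) - Y(24) = 2 = C
  D(3) - T(19) = 10 = K
Plaintext: DECRYPTBLOCK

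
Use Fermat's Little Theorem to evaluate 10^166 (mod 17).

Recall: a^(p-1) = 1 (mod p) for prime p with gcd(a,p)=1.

Step 1: Since 17 is prime, by Fermat's Little Theorem: 10^16 = 1 (mod 17).
Step 2: Reduce exponent: 166 mod 16 = 6.
Step 3: So 10^166 = 10^6 (mod 17).
Step 4: 10^6 mod 17 = 9.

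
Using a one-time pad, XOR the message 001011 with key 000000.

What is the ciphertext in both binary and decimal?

Step 1: Write out the XOR operation bit by bit:
  Message: 001011
  Key:     000000
  XOR:     001011
Step 2: Convert to decimal: 001011 = 11.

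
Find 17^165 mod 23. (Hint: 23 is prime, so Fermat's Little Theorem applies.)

Step 1: Since 23 is prime, by Fermat's Little Theorem: 17^22 = 1 (mod 23).
Step 2: Reduce exponent: 165 mod 22 = 11.
Step 3: So 17^165 = 17^11 (mod 23).
Step 4: 17^11 mod 23 = 22.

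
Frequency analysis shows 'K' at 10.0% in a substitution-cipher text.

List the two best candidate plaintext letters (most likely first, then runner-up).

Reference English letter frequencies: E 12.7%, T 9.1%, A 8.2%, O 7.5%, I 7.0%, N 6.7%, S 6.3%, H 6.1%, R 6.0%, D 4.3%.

Step 1: Observed frequency of 'K' is 10.0%.
Step 2: Compute distances to each reference frequency and sort:
  T (9.1%): difference = 0.9% <-- BEST
  A (8.2%): difference = 1.8% <-- RUNNER-UP
  O (7.5%): difference = 2.5%
  E (12.7%): difference = 2.7%
  I (7.0%): difference = 3.0%
Step 3: Most likely is 'T' (9.1%, diff 0.9%); second most likely is 'A' (8.2%, diff 1.8%).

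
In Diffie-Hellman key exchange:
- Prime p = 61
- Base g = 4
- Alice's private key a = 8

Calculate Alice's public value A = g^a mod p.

Step 1: A = g^a mod p = 4^8 mod 61.
  4^1 mod 61 = 4
  4^2 mod 61 = (4 * 4) mod 61 = 16
  4^3 mod 61 = (16 * 4) mod 61 = 3
  4^4 mod 61 = (3 * 4) mod 61 = 12
  4^5 mod 61 = (12 * 4) mod 61 = 48
  4^6 mod 61 = (48 * 4) mod 61 = 9
  4^7 mod 61 = (9 * 4) mod 61 = 36
  4^8 mod 61 = (36 * 4) mod 61 = 22
Result: A = 22.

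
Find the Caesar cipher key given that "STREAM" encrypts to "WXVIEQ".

Step 1: Compare first letters: S (position 18) -> W (position 22).
Step 2: Shift = (22 - 18) mod 26 = 4.
The shift value is 4.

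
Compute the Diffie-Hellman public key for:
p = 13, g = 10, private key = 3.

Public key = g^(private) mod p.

Step 1: A = g^a mod p = 10^3 mod 13.
  10^1 mod 13 = 10
  10^2 mod 13 = (10 * 10) mod 13 = 9
  10^3 mod 13 = (9 * 10) mod 13 = 12
Result: A = 12.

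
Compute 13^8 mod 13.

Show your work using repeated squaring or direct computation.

Step 1: Compute 13^8 mod 13 step by step, reducing modulo 13 at each step.
  13^1 mod 13 = 0
  13^2 mod 13 = (0 * 13) mod 13 = 0
  13^3 mod 13 = (0 * 13) mod 13 = 0
  13^4 mod 13 = (0 * 13) mod 13 = 0
  13^5 mod 13 = (0 * 13) mod 13 = 0
  13^6 mod 13 = (0 * 13) mod 13 = 0
  13^7 mod 13 = (0 * 13) mod 13 = 0
  13^8 mod 13 = (0 * 13) mod 13 = 0
Step 2: Result = 0.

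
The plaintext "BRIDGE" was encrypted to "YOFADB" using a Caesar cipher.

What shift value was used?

Step 1: Compare first letters: B (position 1) -> Y (position 24).
Step 2: Shift = (24 - 1) mod 26 = 23.
The shift value is 23.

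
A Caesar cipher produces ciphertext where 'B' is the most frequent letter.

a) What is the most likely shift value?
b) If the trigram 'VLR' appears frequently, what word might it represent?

Step 1: In English, 'E' is the most frequent letter (12.7%).
Step 2: The most frequent ciphertext letter is 'B' (position 1).
Step 3: Shift = (1 - 4) mod 26 = 23.
Step 4: Decrypt 'VLR' by shifting back 23:
  V -> Y
  L -> O
  R -> U
Step 5: 'VLR' decrypts to 'YOU'.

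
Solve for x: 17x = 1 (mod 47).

Step 1: We need x such that 17 * x = 1 (mod 47).
Step 2: Using the extended Euclidean algorithm or trial:
  17 * 36 = 612 = 13 * 47 + 1.
Step 3: Since 612 mod 47 = 1, the inverse is x = 36.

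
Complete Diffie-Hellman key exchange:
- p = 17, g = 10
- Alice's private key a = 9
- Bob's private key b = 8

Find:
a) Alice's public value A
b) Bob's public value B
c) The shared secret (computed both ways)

Step 1: A = g^a mod p = 10^9 mod 17 = 7.
Step 2: B = g^b mod p = 10^8 mod 17 = 16.
Step 3: Alice computes s = B^a mod p = 16^9 mod 17 = 16.
Step 4: Bob computes s = A^b mod p = 7^8 mod 17 = 16.
Both sides agree: shared secret = 16.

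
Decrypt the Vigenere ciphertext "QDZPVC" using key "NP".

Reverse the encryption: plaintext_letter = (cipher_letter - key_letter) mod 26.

Step 1: Extend key: NPNPNP
Step 2: Decrypt each letter (c - k) mod 26:
  Q(16) - N(13) = (16-13) mod 26 = 3 = D
  D(3) - P(15) = (3-15) mod 26 = 14 = O
  Z(25) - N(13) = (25-13) mod 26 = 12 = M
  P(15) - P(15) = (15-15) mod 26 = 0 = A
  V(21) - N(13) = (21-13) mod 26 = 8 = I
  C(2) - P(15) = (2-15) mod 26 = 13 = N
Plaintext: DOMAIN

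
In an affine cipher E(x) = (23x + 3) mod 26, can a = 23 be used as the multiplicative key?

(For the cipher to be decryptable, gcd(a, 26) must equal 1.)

Step 1: Compute gcd(23, 26).
Step 2: gcd(23, 26) = 1.
Since gcd = 1, 23 is coprime with 26, so it is a valid key.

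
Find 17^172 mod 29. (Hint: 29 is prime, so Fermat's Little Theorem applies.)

Step 1: Since 29 is prime, by Fermat's Little Theorem: 17^28 = 1 (mod 29).
Step 2: Reduce exponent: 172 mod 28 = 4.
Step 3: So 17^172 = 17^4 (mod 29).
Step 4: 17^4 mod 29 = 1.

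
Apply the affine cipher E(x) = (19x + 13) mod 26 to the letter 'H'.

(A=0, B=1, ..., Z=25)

Step 1: Convert 'H' to number: x = 7.
Step 2: E(7) = (19 * 7 + 13) mod 26 = 146 mod 26 = 16.
Step 3: Convert 16 back to letter: Q.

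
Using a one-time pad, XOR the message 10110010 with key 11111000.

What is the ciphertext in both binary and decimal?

Step 1: Write out the XOR operation bit by bit:
  Message: 10110010
  Key:     11111000
  XOR:     01001010
Step 2: Convert to decimal: 01001010 = 74.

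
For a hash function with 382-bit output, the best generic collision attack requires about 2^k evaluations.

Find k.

Step 1: The hash has a 382-bit output.
Step 2: Collision resistance means it should be infeasible to find any x != y with h(x) = h(y).
By the birthday bound, a generic collision search succeeds after about sqrt(2^382) = 2^(382/2) = 2^191 evaluations.
Step 3: Security level = 191 bits.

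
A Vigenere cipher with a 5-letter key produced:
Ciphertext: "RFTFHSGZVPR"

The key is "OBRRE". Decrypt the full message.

Step 1: Key 'OBRRE' has length 5. Extended key: OBRREOBRREO
Step 2: Decrypt each position:
  R(17) - O(14) = 3 = D
  F(5) - B(1) = 4 = E
  T(19) - R(17) = 2 = C
  F(5) - R(17) = 14 = O
  H(7) - E(4) = 3 = D
  S(18) - O(14) = 4 = E
  G(6) - B(1) = 5 = F
  Z(25) - R(17) = 8 = I
  V(21) - R(17) = 4 = E
  P(15) - E(4) = 11 = L
  R(17) - O(14) = 3 = D
Plaintext: DECODEFIELD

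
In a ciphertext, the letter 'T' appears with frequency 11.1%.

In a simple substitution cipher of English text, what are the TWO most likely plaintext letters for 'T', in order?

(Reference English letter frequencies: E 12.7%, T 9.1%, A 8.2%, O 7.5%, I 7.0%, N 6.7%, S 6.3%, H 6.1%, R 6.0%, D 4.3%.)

Step 1: Observed frequency of 'T' is 11.1%.
Step 2: Compute distances to each reference frequency and sort:
  E (12.7%): difference = 1.6% <-- BEST
  T (9.1%): difference = 2.0% <-- RUNNER-UP
  A (8.2%): difference = 2.9%
  O (7.5%): difference = 3.6%
  I (7.0%): difference = 4.1%
Step 3: Most likely is 'E' (12.7%, diff 1.6%); second most likely is 'T' (9.1%, diff 2.0%).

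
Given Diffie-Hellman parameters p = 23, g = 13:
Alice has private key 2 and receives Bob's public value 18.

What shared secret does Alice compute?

Step 1: s = B^a mod p = 18^2 mod 23.
  18^1 mod 23 = 18
  18^2 mod 23 = (18 * 18) mod 23 = 2
Result: shared secret = 2.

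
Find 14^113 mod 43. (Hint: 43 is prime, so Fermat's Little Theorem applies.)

Step 1: Since 43 is prime, by Fermat's Little Theorem: 14^42 = 1 (mod 43).
Step 2: Reduce exponent: 113 mod 42 = 29.
Step 3: So 14^113 = 14^29 (mod 43).
Step 4: 14^29 mod 43 = 31.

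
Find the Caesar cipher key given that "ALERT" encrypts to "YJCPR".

Step 1: Compare first letters: A (position 0) -> Y (position 24).
Step 2: Shift = (24 - 0) mod 26 = 24.
The shift value is 24.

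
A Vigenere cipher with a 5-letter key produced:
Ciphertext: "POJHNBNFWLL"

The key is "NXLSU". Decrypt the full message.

Step 1: Key 'NXLSU' has length 5. Extended key: NXLSUNXLSUN
Step 2: Decrypt each position:
  P(15) - N(13) = 2 = C
  O(14) - X(23) = 17 = R
  J(9) - L(11) = 24 = Y
  H(7) - S(18) = 15 = P
  N(13) - U(20) = 19 = T
  B(1) - N(13) = 14 = O
  N(13) - X(23) = 16 = Q
  F(5) - L(11) = 20 = U
  W(22) - S(18) = 4 = E
  L(11) - U(20) = 17 = R
  L(11) - N(13) = 24 = Y
Plaintext: CRYPTOQUERY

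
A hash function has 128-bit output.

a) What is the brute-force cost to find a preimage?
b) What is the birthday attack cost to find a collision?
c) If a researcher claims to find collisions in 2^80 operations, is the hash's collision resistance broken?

Step 1: Preimage resistance requires brute-force of 2^128 operations.
Step 2: Collision resistance (birthday bound) = 2^(128/2) = 2^64.
Step 3: The claimed attack costs 2^80 operations.
Step 4: Since 2^80 >= 2^64, the claimed attack is no faster than the generic birthday attack, so this does not break collision resistance.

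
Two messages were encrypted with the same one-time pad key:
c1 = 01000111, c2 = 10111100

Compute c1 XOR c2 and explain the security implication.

Step 1: c1 XOR c2 = (m1 XOR k) XOR (m2 XOR k).
Step 2: By XOR associativity/commutativity: = m1 XOR m2 XOR k XOR k = m1 XOR m2.
Step 3: 01000111 XOR 10111100 = 11111011 = 251.
Step 4: The key cancels out! An attacker learns m1 XOR m2 = 251, revealing the relationship between plaintexts.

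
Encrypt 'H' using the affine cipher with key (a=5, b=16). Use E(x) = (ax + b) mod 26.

Step 1: Convert 'H' to number: x = 7.
Step 2: E(7) = (5 * 7 + 16) mod 26 = 51 mod 26 = 25.
Step 3: Convert 25 back to letter: Z.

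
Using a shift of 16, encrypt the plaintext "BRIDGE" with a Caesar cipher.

Step 1: For each letter, shift forward by 16 positions (mod 26).
  B (position 1) -> position (1+16) mod 26 = 17 -> R
  R (position 17) -> position (17+16) mod 26 = 7 -> H
  I (position 8) -> position (8+16) mod 26 = 24 -> Y
  D (position 3) -> position (3+16) mod 26 = 19 -> T
  G (position 6) -> position (6+16) mod 26 = 22 -> W
  E (position 4) -> position (4+16) mod 26 = 20 -> U
Result: RHYTWU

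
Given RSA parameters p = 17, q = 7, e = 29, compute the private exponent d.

Step 1: n = 17 * 7 = 119.
Step 2: phi(n) = 16 * 6 = 96.
Step 3: Find d such that 29 * d = 1 (mod 96).
Step 4: d = 29^(-1) mod 96 = 53.
Verification: 29 * 53 = 1537 = 16 * 96 + 1.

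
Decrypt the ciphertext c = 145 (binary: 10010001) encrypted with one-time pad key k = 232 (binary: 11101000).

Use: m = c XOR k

Step 1: XOR ciphertext with key:
  Ciphertext: 10010001
  Key:        11101000
  XOR:        01111001
Step 2: Plaintext = 01111001 = 121 in decimal.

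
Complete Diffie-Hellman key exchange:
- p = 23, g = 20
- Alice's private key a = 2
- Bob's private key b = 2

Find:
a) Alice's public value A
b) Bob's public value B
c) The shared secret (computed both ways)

Step 1: A = g^a mod p = 20^2 mod 23 = 9.
Step 2: B = g^b mod p = 20^2 mod 23 = 9.
Step 3: Alice computes s = B^a mod p = 9^2 mod 23 = 12.
Step 4: Bob computes s = A^b mod p = 9^2 mod 23 = 12.
Both sides agree: shared secret = 12.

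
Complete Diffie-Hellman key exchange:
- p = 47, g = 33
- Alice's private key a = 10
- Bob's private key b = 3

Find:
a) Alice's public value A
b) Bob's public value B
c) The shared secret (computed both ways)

Step 1: A = g^a mod p = 33^10 mod 47 = 9.
Step 2: B = g^b mod p = 33^3 mod 47 = 29.
Step 3: Alice computes s = B^a mod p = 29^10 mod 47 = 24.
Step 4: Bob computes s = A^b mod p = 9^3 mod 47 = 24.
Both sides agree: shared secret = 24.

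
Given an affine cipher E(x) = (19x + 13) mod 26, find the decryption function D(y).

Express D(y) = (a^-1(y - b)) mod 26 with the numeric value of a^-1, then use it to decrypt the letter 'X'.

Step 1: Find a^-1, the modular inverse of 19 mod 26.
Step 2: We need 19 * a^-1 = 1 (mod 26).
Step 3: 19 * 11 = 209 = 8 * 26 + 1, so a^-1 = 11.
Step 4: D(y) = 11(y - 13) mod 26.
Step 5: Apply to 'X' (y = 23): D(23) = 11 * (23 - 13) mod 26 = 11 * 10 mod 26 = 6 -> 'G'.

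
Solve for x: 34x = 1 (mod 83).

Step 1: We need x such that 34 * x = 1 (mod 83).
Step 2: Using the extended Euclidean algorithm or trial:
  34 * 22 = 748 = 9 * 83 + 1.
Step 3: Since 748 mod 83 = 1, the inverse is x = 22.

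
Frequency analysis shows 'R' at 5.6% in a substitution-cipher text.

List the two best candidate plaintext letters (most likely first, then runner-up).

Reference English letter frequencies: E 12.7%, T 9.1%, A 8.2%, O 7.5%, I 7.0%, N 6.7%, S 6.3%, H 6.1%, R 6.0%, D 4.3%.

Step 1: Observed frequency of 'R' is 5.6%.
Step 2: Compute distances to each reference frequency and sort:
  R (6.0%): difference = 0.4% <-- BEST
  H (6.1%): difference = 0.5% <-- RUNNER-UP
  S (6.3%): difference = 0.7%
  N (6.7%): difference = 1.1%
  D (4.3%): difference = 1.3%
Step 3: Most likely is 'R' (6.0%, diff 0.4%); second most likely is 'H' (6.1%, diff 0.5%).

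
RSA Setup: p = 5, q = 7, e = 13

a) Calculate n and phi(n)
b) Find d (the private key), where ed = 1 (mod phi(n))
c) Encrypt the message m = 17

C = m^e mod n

Step 1: n = 5 * 7 = 35.
Step 2: phi(n) = (5-1)(7-1) = 4 * 6 = 24.
Step 3: Find d = 13^(-1) mod 24 = 13.
  Verify: 13 * 13 = 169 = 1 (mod 24).
Step 4: C = 17^13 mod 35 = 17.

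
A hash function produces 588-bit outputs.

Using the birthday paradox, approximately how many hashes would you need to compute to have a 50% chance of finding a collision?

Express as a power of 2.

Step 1: The birthday paradox gives collision probability ~50% after sqrt(2^n) = 2^(n/2) hashes.
Step 2: For 588-bit output: 2^(588/2) = 2^294.
Step 3: Approximately 2^294 hash computations needed.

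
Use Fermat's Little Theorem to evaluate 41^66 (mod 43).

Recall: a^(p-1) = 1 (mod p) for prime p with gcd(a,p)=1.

Step 1: Since 43 is prime, by Fermat's Little Theorem: 41^42 = 1 (mod 43).
Step 2: Reduce exponent: 66 mod 42 = 24.
Step 3: So 41^66 = 41^24 (mod 43).
Step 4: 41^24 mod 43 = 35.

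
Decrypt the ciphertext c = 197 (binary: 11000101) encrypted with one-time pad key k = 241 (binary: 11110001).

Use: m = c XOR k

Step 1: XOR ciphertext with key:
  Ciphertext: 11000101
  Key:        11110001
  XOR:        00110100
Step 2: Plaintext = 00110100 = 52 in decimal.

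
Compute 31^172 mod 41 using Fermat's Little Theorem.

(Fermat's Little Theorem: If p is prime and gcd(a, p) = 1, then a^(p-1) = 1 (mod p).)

Step 1: Since 41 is prime, by Fermat's Little Theorem: 31^40 = 1 (mod 41).
Step 2: Reduce exponent: 172 mod 40 = 12.
Step 3: So 31^172 = 31^12 (mod 41).
Step 4: 31^12 mod 41 = 18.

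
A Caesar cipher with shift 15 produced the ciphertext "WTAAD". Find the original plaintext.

Step 1: Reverse the shift by subtracting 15 from each letter position.
  W (position 22) -> position (22-15) mod 26 = 7 -> H
  T (position 19) -> position (19-15) mod 26 = 4 -> E
  A (position 0) -> position (0-15) mod 26 = 11 -> L
  A (position 0) -> position (0-15) mod 26 = 11 -> L
  D (position 3) -> position (3-15) mod 26 = 14 -> O
Decrypted message: HELLO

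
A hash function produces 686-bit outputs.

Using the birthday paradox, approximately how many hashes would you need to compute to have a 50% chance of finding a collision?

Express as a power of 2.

Step 1: The birthday paradox gives collision probability ~50% after sqrt(2^n) = 2^(n/2) hashes.
Step 2: For 686-bit output: 2^(686/2) = 2^343.
Step 3: Approximately 2^343 hash computations needed.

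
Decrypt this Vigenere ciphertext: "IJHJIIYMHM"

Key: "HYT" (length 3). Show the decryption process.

Step 1: Key 'HYT' has length 3. Extended key: HYTHYTHYTH
Step 2: Decrypt each position:
  I(8) - H(7) = 1 = B
  J(9) - Y(24) = 11 = L
  H(7) - T(19) = 14 = O
  J(9) - H(7) = 2 = C
  I(8) - Y(24) = 10 = K
  I(8) - T(19) = 15 = P
  Y(24) - H(7) = 17 = R
  M(12) - Y(24) = 14 = O
  H(7) - T(19) = 14 = O
  M(12) - H(7) = 5 = F
Plaintext: BLOCKPROOF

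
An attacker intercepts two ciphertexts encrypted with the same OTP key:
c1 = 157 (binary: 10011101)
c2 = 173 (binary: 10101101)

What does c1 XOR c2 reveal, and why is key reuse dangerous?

Step 1: c1 XOR c2 = (m1 XOR k) XOR (m2 XOR k).
Step 2: By XOR associativity/commutativity: = m1 XOR m2 XOR k XOR k = m1 XOR m2.
Step 3: 10011101 XOR 10101101 = 00110000 = 48.
Step 4: The key cancels out! An attacker learns m1 XOR m2 = 48, revealing the relationship between plaintexts.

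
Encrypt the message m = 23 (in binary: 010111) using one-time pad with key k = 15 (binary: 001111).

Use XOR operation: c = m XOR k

Step 1: Write out the XOR operation bit by bit:
  Message: 010111
  Key:     001111
  XOR:     011000
Step 2: Convert to decimal: 011000 = 24.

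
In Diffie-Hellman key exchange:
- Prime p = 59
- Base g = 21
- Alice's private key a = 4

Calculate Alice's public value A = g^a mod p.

Step 1: A = g^a mod p = 21^4 mod 59.
  21^1 mod 59 = 21
  21^2 mod 59 = (21 * 21) mod 59 = 28
  21^3 mod 59 = (28 * 21) mod 59 = 57
  21^4 mod 59 = (57 * 21) mod 59 = 17
Result: A = 17.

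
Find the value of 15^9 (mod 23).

Step 1: Compute 15^9 mod 23 step by step, reducing modulo 23 at each step.
  15^1 mod 23 = 15
  15^2 mod 23 = (15 * 15) mod 23 = 18
  15^3 mod 23 = (18 * 15) mod 23 = 17
  15^4 mod 23 = (17 * 15) mod 23 = 2
  15^5 mod 23 = (2 * 15) mod 23 = 7
  15^6 mod 23 = (7 * 15) mod 23 = 13
  15^7 mod 23 = (13 * 15) mod 23 = 11
  15^8 mod 23 = (11 * 15) mod 23 = 4
  15^9 mod 23 = (4 * 15) mod 23 = 14
Step 2: Result = 14.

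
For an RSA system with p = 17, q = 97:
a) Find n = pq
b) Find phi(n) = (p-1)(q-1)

Step 1: n = p * q = 17 * 97 = 1649.
Step 2: phi(n) = (p-1)(q-1) = 16 * 96 = 1536.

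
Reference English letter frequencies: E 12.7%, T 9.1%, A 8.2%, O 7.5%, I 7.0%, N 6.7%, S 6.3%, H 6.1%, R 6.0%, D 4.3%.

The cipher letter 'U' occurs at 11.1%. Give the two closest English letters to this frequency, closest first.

Step 1: Observed frequency of 'U' is 11.1%.
Step 2: Compute distances to each reference frequency and sort:
  E (12.7%): difference = 1.6% <-- BEST
  T (9.1%): difference = 2.0% <-- RUNNER-UP
  A (8.2%): difference = 2.9%
  O (7.5%): difference = 3.6%
  I (7.0%): difference = 4.1%
Step 3: Most likely is 'E' (12.7%, diff 1.6%); second most likely is 'T' (9.1%, diff 2.0%).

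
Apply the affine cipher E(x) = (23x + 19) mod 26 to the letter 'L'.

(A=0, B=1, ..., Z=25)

Step 1: Convert 'L' to number: x = 11.
Step 2: E(11) = (23 * 11 + 19) mod 26 = 272 mod 26 = 12.
Step 3: Convert 12 back to letter: M.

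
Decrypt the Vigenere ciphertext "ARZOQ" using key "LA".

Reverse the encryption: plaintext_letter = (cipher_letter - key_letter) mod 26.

Step 1: Extend key: LALAL
Step 2: Decrypt each letter (c - k) mod 26:
  A(0) - L(11) = (0-11) mod 26 = 15 = P
  R(17) - A(0) = (17-0) mod 26 = 17 = R
  Z(25) - L(11) = (25-11) mod 26 = 14 = O
  O(14) - A(0) = (14-0) mod 26 = 14 = O
  Q(16) - L(11) = (16-11) mod 26 = 5 = F
Plaintext: PROOF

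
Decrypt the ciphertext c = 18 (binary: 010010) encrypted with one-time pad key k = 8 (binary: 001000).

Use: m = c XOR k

Step 1: XOR ciphertext with key:
  Ciphertext: 010010
  Key:        001000
  XOR:        011010
Step 2: Plaintext = 011010 = 26 in decimal.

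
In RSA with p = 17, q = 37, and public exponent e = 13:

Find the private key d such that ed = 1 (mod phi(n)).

Step 1: n = 17 * 37 = 629.
Step 2: phi(n) = 16 * 36 = 576.
Step 3: Find d such that 13 * d = 1 (mod 576).
Step 4: d = 13^(-1) mod 576 = 133.
Verification: 13 * 133 = 1729 = 3 * 576 + 1.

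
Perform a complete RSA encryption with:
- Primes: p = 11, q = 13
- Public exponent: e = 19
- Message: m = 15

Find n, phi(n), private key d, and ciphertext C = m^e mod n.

Step 1: n = 11 * 13 = 143.
Step 2: phi(n) = (11-1)(13-1) = 10 * 12 = 120.
Step 3: Find d = 19^(-1) mod 120 = 19.
  Verify: 19 * 19 = 361 = 1 (mod 120).
Step 4: C = 15^19 mod 143 = 102.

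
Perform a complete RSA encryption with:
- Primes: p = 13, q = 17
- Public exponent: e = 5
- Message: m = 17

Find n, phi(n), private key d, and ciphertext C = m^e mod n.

Step 1: n = 13 * 17 = 221.
Step 2: phi(n) = (13-1)(17-1) = 12 * 16 = 192.
Step 3: Find d = 5^(-1) mod 192 = 77.
  Verify: 5 * 77 = 385 = 1 (mod 192).
Step 4: C = 17^5 mod 221 = 153.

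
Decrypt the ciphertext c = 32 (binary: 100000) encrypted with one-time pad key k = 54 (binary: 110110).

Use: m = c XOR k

Step 1: XOR ciphertext with key:
  Ciphertext: 100000
  Key:        110110
  XOR:        010110
Step 2: Plaintext = 010110 = 22 in decimal.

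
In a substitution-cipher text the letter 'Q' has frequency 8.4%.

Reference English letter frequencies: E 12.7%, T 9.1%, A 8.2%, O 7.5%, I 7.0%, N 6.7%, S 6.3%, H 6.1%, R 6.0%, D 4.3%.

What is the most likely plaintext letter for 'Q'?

Step 1: The observed frequency is 8.4%.
Step 2: Compare with English frequencies:
  E: 12.7% (difference: 4.3%)
  T: 9.1% (difference: 0.7%)
  A: 8.2% (difference: 0.2%) <-- closest
  O: 7.5% (difference: 0.9%)
  I: 7.0% (difference: 1.4%)
  N: 6.7% (difference: 1.7%)
  S: 6.3% (difference: 2.1%)
  H: 6.1% (difference: 2.3%)
  R: 6.0% (difference: 2.4%)
  D: 4.3% (difference: 4.1%)
Step 3: 'Q' most likely represents 'A' (frequency 8.2%).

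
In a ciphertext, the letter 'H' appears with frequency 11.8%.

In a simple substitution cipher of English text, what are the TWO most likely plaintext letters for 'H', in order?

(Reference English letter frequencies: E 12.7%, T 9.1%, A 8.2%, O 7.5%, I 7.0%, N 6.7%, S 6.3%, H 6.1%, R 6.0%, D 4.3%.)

Step 1: Observed frequency of 'H' is 11.8%.
Step 2: Compute distances to each reference frequency and sort:
  E (12.7%): difference = 0.9% <-- BEST
  T (9.1%): difference = 2.7% <-- RUNNER-UP
  A (8.2%): difference = 3.6%
  O (7.5%): difference = 4.3%
  I (7.0%): difference = 4.8%
Step 3: Most likely is 'E' (12.7%, diff 0.9%); second most likely is 'T' (9.1%, diff 2.7%).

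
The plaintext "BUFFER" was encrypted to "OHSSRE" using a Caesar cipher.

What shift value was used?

Step 1: Compare first letters: B (position 1) -> O (position 14).
Step 2: Shift = (14 - 1) mod 26 = 13.
The shift value is 13.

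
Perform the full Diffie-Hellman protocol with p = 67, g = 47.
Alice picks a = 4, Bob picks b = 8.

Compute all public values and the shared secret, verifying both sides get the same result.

Step 1: A = g^a mod p = 47^4 mod 67 = 4.
Step 2: B = g^b mod p = 47^8 mod 67 = 16.
Step 3: Alice computes s = B^a mod p = 16^4 mod 67 = 10.
Step 4: Bob computes s = A^b mod p = 4^8 mod 67 = 10.
Both sides agree: shared secret = 10.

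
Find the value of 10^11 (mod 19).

Step 1: Compute 10^11 mod 19 step by step, reducing modulo 19 at each step.
  10^1 mod 19 = 10
  10^2 mod 19 = (10 * 10) mod 19 = 5
  10^3 mod 19 = (5 * 10) mod 19 = 12
  10^4 mod 19 = (12 * 10) mod 19 = 6
  10^5 mod 19 = (6 * 10) mod 19 = 3
  10^6 mod 19 = (3 * 10) mod 19 = 11
  10^7 mod 19 = (11 * 10) mod 19 = 15
  10^8 mod 19 = (15 * 10) mod 19 = 17
  10^9 mod 19 = (17 * 10) mod 19 = 18
  10^10 mod 19 = (18 * 10) mod 19 = 9
  10^11 mod 19 = (9 * 10) mod 19 = 14
Step 2: Result = 14.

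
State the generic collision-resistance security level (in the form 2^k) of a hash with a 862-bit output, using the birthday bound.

Step 1: The birthday paradox gives collision probability ~50% after sqrt(2^n) = 2^(n/2) hashes.
Step 2: For 862-bit output: 2^(862/2) = 2^431.
Step 3: Approximately 2^431 hash computations needed.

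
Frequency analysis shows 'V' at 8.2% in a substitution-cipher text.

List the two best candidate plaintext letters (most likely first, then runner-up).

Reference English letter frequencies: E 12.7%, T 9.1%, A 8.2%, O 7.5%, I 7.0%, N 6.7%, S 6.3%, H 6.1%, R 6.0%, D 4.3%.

Step 1: Observed frequency of 'V' is 8.2%.
Step 2: Compute distances to each reference frequency and sort:
  A (8.2%): difference = 0.0% <-- BEST
  O (7.5%): difference = 0.7% <-- RUNNER-UP
  T (9.1%): difference = 0.9%
  I (7.0%): difference = 1.2%
  N (6.7%): difference = 1.5%
Step 3: Most likely is 'A' (8.2%, diff 0.0%); second most likely is 'O' (7.5%, diff 0.7%).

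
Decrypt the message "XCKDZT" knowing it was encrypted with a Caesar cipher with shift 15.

Step 1: Reverse the shift by subtracting 15 from each letter position.
  X (position 23) -> position (23-15) mod 26 = 8 -> I
  C (position 2) -> position (2-15) mod 26 = 13 -> N
  K (position 10) -> position (10-15) mod 26 = 21 -> V
  D (position 3) -> position (3-15) mod 26 = 14 -> O
  Z (position 25) -> position (25-15) mod 26 = 10 -> K
  T (position 19) -> position (19-15) mod 26 = 4 -> E
Decrypted message: INVOKE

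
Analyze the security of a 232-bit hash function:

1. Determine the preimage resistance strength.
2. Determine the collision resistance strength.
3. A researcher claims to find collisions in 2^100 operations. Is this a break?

Step 1: Preimage resistance requires brute-force of 2^232 operations.
Step 2: Collision resistance (birthday bound) = 2^(232/2) = 2^116.
Step 3: The claimed attack costs 2^100 operations.
Step 4: Since 2^100 < 2^116, the claimed attack beats the generic birthday bound, so collision resistance is broken.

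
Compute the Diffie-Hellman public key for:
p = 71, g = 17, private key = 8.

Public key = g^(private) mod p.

Step 1: A = g^a mod p = 17^8 mod 71.
  17^1 mod 71 = 17
  17^2 mod 71 = (17 * 17) mod 71 = 5
  17^3 mod 71 = (5 * 17) mod 71 = 14
  17^4 mod 71 = (14 * 17) mod 71 = 25
  17^5 mod 71 = (25 * 17) mod 71 = 70
  17^6 mod 71 = (70 * 17) mod 71 = 54
  17^7 mod 71 = (54 * 17) mod 71 = 66
  17^8 mod 71 = (66 * 17) mod 71 = 57
Result: A = 57.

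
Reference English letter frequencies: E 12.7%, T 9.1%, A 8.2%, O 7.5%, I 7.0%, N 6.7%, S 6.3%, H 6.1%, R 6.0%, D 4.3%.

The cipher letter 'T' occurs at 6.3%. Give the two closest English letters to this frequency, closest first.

Step 1: Observed frequency of 'T' is 6.3%.
Step 2: Compute distances to each reference frequency and sort:
  S (6.3%): difference = 0.0% <-- BEST
  H (6.1%): difference = 0.2% <-- RUNNER-UP
  R (6.0%): difference = 0.3%
  N (6.7%): difference = 0.4%
  I (7.0%): difference = 0.7%
Step 3: Most likely is 'S' (6.3%, diff 0.0%); second most likely is 'H' (6.1%, diff 0.2%).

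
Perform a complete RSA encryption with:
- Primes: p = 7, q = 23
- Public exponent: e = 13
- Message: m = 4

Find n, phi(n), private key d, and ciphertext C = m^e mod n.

Step 1: n = 7 * 23 = 161.
Step 2: phi(n) = (7-1)(23-1) = 6 * 22 = 132.
Step 3: Find d = 13^(-1) mod 132 = 61.
  Verify: 13 * 61 = 793 = 1 (mod 132).
Step 4: C = 4^13 mod 161 = 39.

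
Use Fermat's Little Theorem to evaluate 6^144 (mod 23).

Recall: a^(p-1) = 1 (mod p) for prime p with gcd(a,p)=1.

Step 1: Since 23 is prime, by Fermat's Little Theorem: 6^22 = 1 (mod 23).
Step 2: Reduce exponent: 144 mod 22 = 12.
Step 3: So 6^144 = 6^12 (mod 23).
Step 4: 6^12 mod 23 = 6.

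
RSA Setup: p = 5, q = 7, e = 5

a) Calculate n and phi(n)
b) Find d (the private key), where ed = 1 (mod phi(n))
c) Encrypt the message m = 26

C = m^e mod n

Step 1: n = 5 * 7 = 35.
Step 2: phi(n) = (5-1)(7-1) = 4 * 6 = 24.
Step 3: Find d = 5^(-1) mod 24 = 5.
  Verify: 5 * 5 = 25 = 1 (mod 24).
Step 4: C = 26^5 mod 35 = 31.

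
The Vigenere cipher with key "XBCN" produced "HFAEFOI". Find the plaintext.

Step 1: Extend key: XBCNXBC
Step 2: Decrypt each letter (c - k) mod 26:
  H(7) - X(23) = (7-23) mod 26 = 10 = K
  F(5) - B(1) = (5-1) mod 26 = 4 = E
  A(0) - C(2) = (0-2) mod 26 = 24 = Y
  E(4) - N(13) = (4-13) mod 26 = 17 = R
  F(5) - X(23) = (5-23) mod 26 = 8 = I
  O(14) - B(1) = (14-1) mod 26 = 13 = N
  I(8) - C(2) = (8-2) mod 26 = 6 = G
Plaintext: KEYRING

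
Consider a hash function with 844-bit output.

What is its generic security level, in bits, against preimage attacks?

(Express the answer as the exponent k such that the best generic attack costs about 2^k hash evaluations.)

Step 1: The hash has a 844-bit output.
Step 2: Preimage resistance means: given a digest h(x), it should be infeasible to find any input that hashes to it.
With a 844-bit output there are 2^844 possible digests, so a generic brute-force preimage search costs about 2^844 evaluations.
Step 3: Security level = 844 bits.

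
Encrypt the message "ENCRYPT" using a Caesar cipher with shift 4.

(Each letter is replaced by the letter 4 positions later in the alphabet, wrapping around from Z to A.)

Step 1: For each letter, shift forward by 4 positions (mod 26).
  E (position 4) -> position (4+4) mod 26 = 8 -> I
  N (position 13) -> position (13+4) mod 26 = 17 -> R
  C (position 2) -> position (2+4) mod 26 = 6 -> G
  R (position 17) -> position (17+4) mod 26 = 21 -> V
  Y (position 24) -> position (24+4) mod 26 = 2 -> C
  P (position 15) -> position (15+4) mod 26 = 19 -> T
  T (position 19) -> position (19+4) mod 26 = 23 -> X
Result: IRGVCTX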